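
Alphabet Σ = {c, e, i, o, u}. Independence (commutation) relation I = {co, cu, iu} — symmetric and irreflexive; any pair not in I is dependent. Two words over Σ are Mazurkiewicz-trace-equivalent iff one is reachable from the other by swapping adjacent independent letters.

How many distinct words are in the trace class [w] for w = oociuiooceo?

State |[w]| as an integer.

drop 0:o onto floor
drop 1:o onto {0:o}
drop 2:c onto floor
drop 3:i onto {1:o, 2:c}
drop 4:u onto {1:o}
drop 5:i onto {3:i}
drop 6:o onto {4:u, 5:i}
drop 7:o onto {6:o}
drop 8:c onto {5:i}
drop 9:e onto {7:o, 8:c}
drop 10:o onto {9:e}
ground layer = {0:o, 2:c}
drop-orders for the pieces not yet dropped (sum over which currently-grounded one goes next):
  1 to go: {10} 1
  2 to go: {9,10} 1
  3 to go: {7,9,10} 1  {8,9,10} 1
  4 to go: {6,7,9,10} 1  {7,8,9,10} 2
  5 to go: {4,6,7,9,10} 1  {6,7,8,9,10} 3
  6 to go: {4,6,7,8,9,10} 4  {5,6,7,8,9,10} 3
  7 to go: {3,5,6,7,8,9,10} 3  {4,5,6,7,8,9,10} 7
  8 to go: {2,3,5,6,7,8,9,10} 3  {3,4,5,6,7,8,9,10} 10
  9 to go: {1,3,4,5,6,7,8,9,10} 10  {2,3,4,5,6,7,8,9,10} 13
  if 0:o drops first: 23 orders
  if 2:c drops first: 10 orders
heap linearizations: 33

33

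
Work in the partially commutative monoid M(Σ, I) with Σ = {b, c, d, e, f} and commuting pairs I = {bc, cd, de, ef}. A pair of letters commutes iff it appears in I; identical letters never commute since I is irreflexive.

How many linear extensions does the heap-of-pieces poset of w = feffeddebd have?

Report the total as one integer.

drop 0:f onto floor
drop 1:e onto floor
drop 2:f onto {0:f}
drop 3:f onto {2:f}
drop 4:e onto {1:e}
drop 5:d onto {3:f}
drop 6:d onto {5:d}
drop 7:e onto {4:e}
drop 8:b onto {6:d, 7:e}
drop 9:d onto {8:b}
ground layer = {0:f, 1:e}
drop-orders for the pieces not yet dropped (sum over which currently-grounded one goes next):
  1 to go: {9} 1
  2 to go: {8,9} 1
  3 to go: {6,8,9} 1  {7,8,9} 1
  4 to go: {4,7,8,9} 1  {5,6,8,9} 1  {6,7,8,9} 2
  5 to go: {1,4,7,8,9} 1  {3,5,6,8,9} 1  {4,6,7,8,9} 3  {5,6,7,8,9} 3
  6 to go: {1,4,6,7,8,9} 4  {2,3,5,6,8,9} 1  {3,5,6,7,8,9} 4  {4,5,6,7,8,9} 6
  7 to go: {0,2,3,5,6,8,9} 1  {1,4,5,6,7,8,9} 10  {2,3,5,6,7,8,9} 5  {3,4,5,6,7,8,9} 10
  8 to go: {0,2,3,5,6,7,8,9} 6  {1,3,4,5,6,7,8,9} 20  {2,3,4,5,6,7,8,9} 15
  if 0:f drops first: 35 orders
  if 1:e drops first: 21 orders
heap linearizations: 56

56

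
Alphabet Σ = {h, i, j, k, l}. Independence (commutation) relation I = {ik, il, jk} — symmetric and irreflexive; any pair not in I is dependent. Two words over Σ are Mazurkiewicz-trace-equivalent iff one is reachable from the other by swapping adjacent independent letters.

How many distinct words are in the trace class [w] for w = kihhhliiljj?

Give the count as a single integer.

0(k) covers ∅
1(i) covers ∅
2(h) covers 0:k, 1:i
3(h) covers 2:h
4(h) covers 3:h
5(l) covers 4:h
6(i) covers 4:h
7(i) covers 6:i
8(l) covers 5:l
9(j) covers 7:i, 8:l
10(j) covers 9:j
floor of heap: 0:k, 1:i
completions by unplaced set U, small U first (add the entries for U minus each lowest piece of U):
  |U|=1: {10}:1
  |U|=2: {9,10}:1
  |U|=3: {7,9,10}:1  {8,9,10}:1
  |U|=4: {5,8,9,10}:1  {6,7,9,10}:1  {7,8,9,10}:2
  |U|=5: {5,7,8,9,10}:3  {6,7,8,9,10}:3
  |U|=6: {5,6,7,8,9,10}:6
  |U|=7: {4,5,6,7,8,9,10}:6
  |U|=8: {3,4,5,6,7,8,9,10}:6
  |U|=9: {2,3,4,5,6,7,8,9,10}:6
  start at 0(k): 6
  start at 1(i): 6
sum over floor = 12

12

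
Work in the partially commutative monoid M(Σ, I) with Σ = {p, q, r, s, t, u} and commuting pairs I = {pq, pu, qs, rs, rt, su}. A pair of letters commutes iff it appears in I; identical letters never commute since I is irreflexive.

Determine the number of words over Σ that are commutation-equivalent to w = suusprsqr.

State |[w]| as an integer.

45

drop 0:s onto floor
drop 1:u onto floor
drop 2:u onto {1:u}
drop 3:s onto {0:s}
drop 4:p onto {3:s}
drop 5:r onto {2:u, 4:p}
drop 6:s onto {4:p}
drop 7:q onto {5:r}
drop 8:r onto {7:q}
ground layer = {0:s, 1:u}
drop-orders for the pieces not yet dropped (sum over which currently-grounded one goes next):
  1 to go: {6} 1  {8} 1
  2 to go: {6,8} 2  {7,8} 1
  3 to go: {5,7,8} 1  {6,7,8} 3
  4 to go: {2,5,7,8} 1  {5,6,7,8} 4
  5 to go: {1,2,5,7,8} 1  {2,5,6,7,8} 5  {4,5,6,7,8} 4
  6 to go: {1,2,5,6,7,8} 6  {2,4,5,6,7,8} 9  {3,4,5,6,7,8} 4
  7 to go: {0,3,4,5,6,7,8} 4  {1,2,4,5,6,7,8} 15  {2,3,4,5,6,7,8} 13
  if 0:s drops first: 28 orders
  if 1:u drops first: 17 orders
heap linearizations: 45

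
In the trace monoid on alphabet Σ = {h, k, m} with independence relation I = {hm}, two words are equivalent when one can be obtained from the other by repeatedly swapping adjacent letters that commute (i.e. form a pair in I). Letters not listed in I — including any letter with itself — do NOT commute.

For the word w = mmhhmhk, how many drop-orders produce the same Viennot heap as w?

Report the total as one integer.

20

0(m) covers ∅
1(m) covers 0:m
2(h) covers ∅
3(h) covers 2:h
4(m) covers 1:m
5(h) covers 3:h
6(k) covers 4:m, 5:h
floor of heap: 0:m, 2:h
completions by unplaced set U, small U first (add the entries for U minus each lowest piece of U):
  |U|=1: {6}:1
  |U|=2: {4,6}:1  {5,6}:1
  |U|=3: {1,4,6}:1  {3,5,6}:1  {4,5,6}:2
  |U|=4: {0,1,4,6}:1  {1,4,5,6}:3  {2,3,5,6}:1  {3,4,5,6}:3
  |U|=5: {0,1,4,5,6}:4  {1,3,4,5,6}:6  {2,3,4,5,6}:4
  start at 0(m): 10
  start at 2(h): 10
sum over floor = 20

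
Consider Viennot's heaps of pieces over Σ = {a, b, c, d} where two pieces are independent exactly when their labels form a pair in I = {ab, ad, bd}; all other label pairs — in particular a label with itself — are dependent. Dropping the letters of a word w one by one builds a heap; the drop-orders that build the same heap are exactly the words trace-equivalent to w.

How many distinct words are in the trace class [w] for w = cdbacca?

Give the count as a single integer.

6

#0=c has no predecessor
#1=d depends on [0:c]
#2=b depends on [0:c]
#3=a depends on [0:c]
#4=c depends on [1:d, 2:b, 3:a]
#5=c depends on [4:c]
#6=a depends on [5:c]
sources: [0:c]
N(rest) = Σ N(rest − s) over sources s of rest; N(one piece) = 1:
  size 1 → [6]=1
  size 2 → [5,6]=1
  size 3 → [4,5,6]=1
  size 4 → [1,4,5,6]=1  [2,4,5,6]=1  [3,4,5,6]=1
  size 5 → [1,2,4,5,6]=2  [1,3,4,5,6]=2  [2,3,4,5,6]=2
  first=0(c) contributes 6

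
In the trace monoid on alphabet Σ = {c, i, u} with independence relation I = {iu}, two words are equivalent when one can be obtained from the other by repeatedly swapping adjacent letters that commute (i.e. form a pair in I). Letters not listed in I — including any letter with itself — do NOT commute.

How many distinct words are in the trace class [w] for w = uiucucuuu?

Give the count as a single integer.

3

drop 0:u onto floor
drop 1:i onto floor
drop 2:u onto {0:u}
drop 3:c onto {1:i, 2:u}
drop 4:u onto {3:c}
drop 5:c onto {4:u}
drop 6:u onto {5:c}
drop 7:u onto {6:u}
drop 8:u onto {7:u}
ground layer = {0:u, 1:i}
drop-orders for the pieces not yet dropped (sum over which currently-grounded one goes next):
  1 to go: {8} 1
  2 to go: {7,8} 1
  3 to go: {6,7,8} 1
  4 to go: {5,6,7,8} 1
  5 to go: {4,5,6,7,8} 1
  6 to go: {3,4,5,6,7,8} 1
  7 to go: {1,3,4,5,6,7,8} 1  {2,3,4,5,6,7,8} 1
  if 0:u drops first: 2 orders
  if 1:i drops first: 1 orders
heap linearizations: 3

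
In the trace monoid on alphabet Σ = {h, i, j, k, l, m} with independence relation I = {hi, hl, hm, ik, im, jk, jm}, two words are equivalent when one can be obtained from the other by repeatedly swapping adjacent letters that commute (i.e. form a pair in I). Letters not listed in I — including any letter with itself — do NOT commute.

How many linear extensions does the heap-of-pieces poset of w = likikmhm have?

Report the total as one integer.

63

drop 0:l onto floor
drop 1:i onto {0:l}
drop 2:k onto {0:l}
drop 3:i onto {1:i}
drop 4:k onto {2:k}
drop 5:m onto {4:k}
drop 6:h onto {4:k}
drop 7:m onto {5:m}
ground layer = {0:l}
drop-orders for the pieces not yet dropped (sum over which currently-grounded one goes next):
  1 to go: {3} 1  {6} 1  {7} 1
  2 to go: {1,3} 1  {3,6} 2  {3,7} 2  {5,7} 1  {6,7} 2
  3 to go: {1,3,6} 3  {1,3,7} 3  {3,5,7} 3  {3,6,7} 6  {5,6,7} 3
  4 to go: {1,3,5,7} 6  {1,3,6,7} 12  {3,5,6,7} 12  {4,5,6,7} 3
  5 to go: {1,3,5,6,7} 30  {2,4,5,6,7} 3  {3,4,5,6,7} 15
  6 to go: {1,3,4,5,6,7} 45  {2,3,4,5,6,7} 18
  if 0:l drops first: 63 orders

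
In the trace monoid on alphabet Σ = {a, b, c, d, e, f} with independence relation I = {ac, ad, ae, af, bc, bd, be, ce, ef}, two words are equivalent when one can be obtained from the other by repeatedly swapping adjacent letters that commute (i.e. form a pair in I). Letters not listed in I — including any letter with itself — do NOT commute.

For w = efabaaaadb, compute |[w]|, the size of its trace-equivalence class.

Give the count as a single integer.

#0=e has no predecessor
#1=f has no predecessor
#2=a has no predecessor
#3=b depends on [1:f, 2:a]
#4=a depends on [3:b]
#5=a depends on [4:a]
#6=a depends on [5:a]
#7=a depends on [6:a]
#8=d depends on [0:e, 1:f]
#9=b depends on [7:a]
sources: [0:e, 1:f, 2:a]
N(rest) = Σ N(rest − s) over sources s of rest; N(one piece) = 1:
  size 1 → [8]=1  [9]=1
  size 2 → [0,8]=1  [7,9]=1  [8,9]=2
  size 3 → [0,8,9]=3  [6,7,9]=1  [7,8,9]=3
  size 4 → [0,7,8,9]=6  [5,6,7,9]=1  [6,7,8,9]=4
  size 5 → [0,6,7,8,9]=10  [4,5,6,7,9]=1  [5,6,7,8,9]=5
  size 6 → [0,5,6,7,8,9]=15  [3,4,5,6,7,9]=1  [4,5,6,7,8,9]=6
  size 7 → [0,4,5,6,7,8,9]=21  [2,3,4,5,6,7,9]=1  [3,4,5,6,7,8,9]=7
  size 8 → [0,3,4,5,6,7,8,9]=28  [1,3,4,5,6,7,8,9]=7  [2,3,4,5,6,7,8,9]=8
  first=0(e) contributes 15
  first=1(f) contributes 36
  first=2(a) contributes 35
|[w]| = 86

86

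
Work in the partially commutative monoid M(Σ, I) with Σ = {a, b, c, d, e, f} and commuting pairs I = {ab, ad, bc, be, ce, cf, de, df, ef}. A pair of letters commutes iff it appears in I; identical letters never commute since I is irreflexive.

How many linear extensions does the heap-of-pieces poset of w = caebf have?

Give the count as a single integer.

0(c) covers ∅
1(a) covers 0:c
2(e) covers 1:a
3(b) covers ∅
4(f) covers 1:a, 3:b
floor of heap: 0:c, 3:b
completions by unplaced set U, small U first (add the entries for U minus each lowest piece of U):
  |U|=1: {2}:1  {4}:1
  |U|=2: {2,4}:2  {3,4}:1
  |U|=3: {1,2,4}:2  {2,3,4}:3
  start at 0(c): 5
  start at 3(b): 2
sum over floor = 7

7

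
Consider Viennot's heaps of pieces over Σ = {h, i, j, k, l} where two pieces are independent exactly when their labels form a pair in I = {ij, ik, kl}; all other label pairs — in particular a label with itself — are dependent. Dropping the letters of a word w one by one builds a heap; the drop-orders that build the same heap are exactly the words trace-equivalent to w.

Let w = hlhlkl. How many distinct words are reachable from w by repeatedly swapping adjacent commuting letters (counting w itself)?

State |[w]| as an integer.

3

piece 0:h — minimal
piece 1:l rests on {0:h}
piece 2:h rests on {1:l}
piece 3:l rests on {2:h}
piece 4:k rests on {2:h}
piece 5:l rests on {3:l}
minimal pieces: {0:h}
ways to finish when only these pieces remain (= sum over removing one remaining piece with nothing left below it):
  1 left: {4}→1  {5}→1
  2 left: {3,5}→1  {4,5}→2
  3 left: {3,4,5}→3
  4 left: {2,3,4,5}→3
  placing 0:h first → 3 extensions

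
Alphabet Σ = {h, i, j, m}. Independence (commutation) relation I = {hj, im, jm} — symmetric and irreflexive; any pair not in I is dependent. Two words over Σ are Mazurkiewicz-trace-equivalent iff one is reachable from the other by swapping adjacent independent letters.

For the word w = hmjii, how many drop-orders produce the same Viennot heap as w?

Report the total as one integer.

7

0(h) covers ∅
1(m) covers 0:h
2(j) covers ∅
3(i) covers 0:h, 2:j
4(i) covers 3:i
floor of heap: 0:h, 2:j
completions by unplaced set U, small U first (add the entries for U minus each lowest piece of U):
  |U|=1: {1}:1  {4}:1
  |U|=2: {1,4}:2  {3,4}:1
  |U|=3: {1,3,4}:3  {2,3,4}:1
  start at 0(h): 4
  start at 2(j): 3
sum over floor = 7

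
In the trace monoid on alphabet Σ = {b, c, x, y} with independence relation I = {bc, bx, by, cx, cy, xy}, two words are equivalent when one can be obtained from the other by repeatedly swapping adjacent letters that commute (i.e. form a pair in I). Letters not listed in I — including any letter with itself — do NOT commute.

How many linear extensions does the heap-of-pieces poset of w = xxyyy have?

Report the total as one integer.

0(x) covers ∅
1(x) covers 0:x
2(y) covers ∅
3(y) covers 2:y
4(y) covers 3:y
floor of heap: 0:x, 2:y
completions by unplaced set U, small U first (add the entries for U minus each lowest piece of U):
  |U|=1: {1}:1  {4}:1
  |U|=2: {0,1}:1  {1,4}:2  {3,4}:1
  |U|=3: {0,1,4}:3  {1,3,4}:3  {2,3,4}:1
  start at 0(x): 4
  start at 2(y): 6
sum over floor = 10

10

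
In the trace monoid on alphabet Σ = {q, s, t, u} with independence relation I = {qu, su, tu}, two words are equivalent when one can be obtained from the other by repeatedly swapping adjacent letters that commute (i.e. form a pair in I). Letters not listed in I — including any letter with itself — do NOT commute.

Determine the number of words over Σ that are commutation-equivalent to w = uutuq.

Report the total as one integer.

10

#0=u has no predecessor
#1=u depends on [0:u]
#2=t has no predecessor
#3=u depends on [1:u]
#4=q depends on [2:t]
sources: [0:u, 2:t]
N(rest) = Σ N(rest − s) over sources s of rest; N(one piece) = 1:
  size 1 → [3]=1  [4]=1
  size 2 → [1,3]=1  [2,4]=1  [3,4]=2
  size 3 → [0,1,3]=1  [1,3,4]=3  [2,3,4]=3
  first=0(u) contributes 6
  first=2(t) contributes 4
|[w]| = 10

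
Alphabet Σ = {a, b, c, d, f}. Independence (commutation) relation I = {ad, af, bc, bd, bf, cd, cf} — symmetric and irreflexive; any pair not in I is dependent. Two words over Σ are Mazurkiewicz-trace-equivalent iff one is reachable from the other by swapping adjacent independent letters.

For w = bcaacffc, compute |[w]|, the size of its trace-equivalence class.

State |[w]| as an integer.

0(b) covers ∅
1(c) covers ∅
2(a) covers 0:b, 1:c
3(a) covers 2:a
4(c) covers 3:a
5(f) covers ∅
6(f) covers 5:f
7(c) covers 4:c
floor of heap: 0:b, 1:c, 5:f
completions by unplaced set U, small U first (add the entries for U minus each lowest piece of U):
  |U|=1: {6}:1  {7}:1
  |U|=2: {4,7}:1  {5,6}:1  {6,7}:2
  |U|=3: {3,4,7}:1  {4,6,7}:3  {5,6,7}:3
  |U|=4: {2,3,4,7}:1  {3,4,6,7}:4  {4,5,6,7}:6
  |U|=5: {0,2,3,4,7}:1  {1,2,3,4,7}:1  {2,3,4,6,7}:5  {3,4,5,6,7}:10
  |U|=6: {0,1,2,3,4,7}:2  {0,2,3,4,6,7}:6  {1,2,3,4,6,7}:6  {2,3,4,5,6,7}:15
  start at 0(b): 21
  start at 1(c): 21
  start at 5(f): 14
sum over floor = 56

56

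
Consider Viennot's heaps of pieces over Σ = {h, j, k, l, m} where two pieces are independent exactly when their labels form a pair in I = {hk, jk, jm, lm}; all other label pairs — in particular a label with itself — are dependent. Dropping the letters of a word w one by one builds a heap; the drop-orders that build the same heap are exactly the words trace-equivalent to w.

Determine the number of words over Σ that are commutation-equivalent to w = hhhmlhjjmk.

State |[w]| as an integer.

12

piece 0:h — minimal
piece 1:h rests on {0:h}
piece 2:h rests on {1:h}
piece 3:m rests on {2:h}
piece 4:l rests on {2:h}
piece 5:h rests on {3:m, 4:l}
piece 6:j rests on {5:h}
piece 7:j rests on {6:j}
piece 8:m rests on {5:h}
piece 9:k rests on {8:m}
minimal pieces: {0:h}
ways to finish when only these pieces remain (= sum over removing one remaining piece with nothing left below it):
  1 left: {7}→1  {9}→1
  2 left: {6,7}→1  {7,9}→2  {8,9}→1
  3 left: {6,7,9}→3  {7,8,9}→3
  4 left: {6,7,8,9}→6
  5 left: {5,6,7,8,9}→6
  6 left: {3,5,6,7,8,9}→6  {4,5,6,7,8,9}→6
  7 left: {3,4,5,6,7,8,9}→12
  8 left: {2,3,4,5,6,7,8,9}→12
  placing 0:h first → 12 extensions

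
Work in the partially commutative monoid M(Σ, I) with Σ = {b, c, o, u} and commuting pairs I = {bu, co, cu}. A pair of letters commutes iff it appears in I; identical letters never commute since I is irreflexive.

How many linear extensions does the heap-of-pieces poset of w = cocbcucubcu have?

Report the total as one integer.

260

piece 0:c — minimal
piece 1:o — minimal
piece 2:c rests on {0:c}
piece 3:b rests on {1:o, 2:c}
piece 4:c rests on {3:b}
piece 5:u rests on {1:o}
piece 6:c rests on {4:c}
piece 7:u rests on {5:u}
piece 8:b rests on {6:c}
piece 9:c rests on {8:b}
piece 10:u rests on {7:u}
minimal pieces: {0:c, 1:o}
ways to finish when only these pieces remain (= sum over removing one remaining piece with nothing left below it):
  1 left: {9}→1  {10}→1
  2 left: {7,10}→1  {8,9}→1  {9,10}→2
  3 left: {5,7,10}→1  {6,8,9}→1  {7,9,10}→3  {8,9,10}→3
  4 left: {4,6,8,9}→1  {5,7,9,10}→4  {6,8,9,10}→4  {7,8,9,10}→6
  5 left: {3,4,6,8,9}→1  {4,6,8,9,10}→5  {5,7,8,9,10}→10  {6,7,8,9,10}→10
  6 left: {2,3,4,6,8,9}→1  {3,4,6,8,9,10}→6  {4,6,7,8,9,10}→15  {5,6,7,8,9,10}→20
  7 left: {0,2,3,4,6,8,9}→1  {2,3,4,6,8,9,10}→7  {3,4,6,7,8,9,10}→21  {4,5,6,7,8,9,10}→35
  8 left: {0,2,3,4,6,8,9,10}→8  {2,3,4,6,7,8,9,10}→28  {3,4,5,6,7,8,9,10}→56
  9 left: {0,2,3,4,6,7,8,9,10}→36  {1,3,4,5,6,7,8,9,10}→56  {2,3,4,5,6,7,8,9,10}→84
  placing 0:c first → 140 extensions
  placing 1:o first → 120 extensions
total linear extensions = 260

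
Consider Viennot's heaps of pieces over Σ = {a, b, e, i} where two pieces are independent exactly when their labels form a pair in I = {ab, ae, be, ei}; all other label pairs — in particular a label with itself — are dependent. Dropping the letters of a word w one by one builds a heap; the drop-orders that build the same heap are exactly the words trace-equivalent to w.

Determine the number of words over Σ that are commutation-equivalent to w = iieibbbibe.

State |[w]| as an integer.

0(i) covers ∅
1(i) covers 0:i
2(e) covers ∅
3(i) covers 1:i
4(b) covers 3:i
5(b) covers 4:b
6(b) covers 5:b
7(i) covers 6:b
8(b) covers 7:i
9(e) covers 2:e
floor of heap: 0:i, 2:e
completions by unplaced set U, small U first (add the entries for U minus each lowest piece of U):
  |U|=1: {8}:1  {9}:1
  |U|=2: {2,9}:1  {7,8}:1  {8,9}:2
  |U|=3: {2,8,9}:3  {6,7,8}:1  {7,8,9}:3
  |U|=4: {2,7,8,9}:6  {5,6,7,8}:1  {6,7,8,9}:4
  |U|=5: {2,6,7,8,9}:10  {4,5,6,7,8}:1  {5,6,7,8,9}:5
  |U|=6: {2,5,6,7,8,9}:15  {3,4,5,6,7,8}:1  {4,5,6,7,8,9}:6
  |U|=7: {1,3,4,5,6,7,8}:1  {2,4,5,6,7,8,9}:21  {3,4,5,6,7,8,9}:7
  |U|=8: {0,1,3,4,5,6,7,8}:1  {1,3,4,5,6,7,8,9}:8  {2,3,4,5,6,7,8,9}:28
  start at 0(i): 36
  start at 2(e): 9
sum over floor = 45

45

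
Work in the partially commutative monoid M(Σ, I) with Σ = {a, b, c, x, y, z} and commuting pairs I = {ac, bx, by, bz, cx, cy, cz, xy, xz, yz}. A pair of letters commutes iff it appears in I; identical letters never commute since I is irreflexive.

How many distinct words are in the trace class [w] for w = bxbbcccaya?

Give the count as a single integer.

0(b) covers ∅
1(x) covers ∅
2(b) covers 0:b
3(b) covers 2:b
4(c) covers 3:b
5(c) covers 4:c
6(c) covers 5:c
7(a) covers 1:x, 3:b
8(y) covers 7:a
9(a) covers 8:y
floor of heap: 0:b, 1:x
completions by unplaced set U, small U first (add the entries for U minus each lowest piece of U):
  |U|=1: {6}:1  {9}:1
  |U|=2: {5,6}:1  {6,9}:2  {8,9}:1
  |U|=3: {4,5,6}:1  {5,6,9}:3  {6,8,9}:3  {7,8,9}:1
  |U|=4: {1,7,8,9}:1  {4,5,6,9}:4  {5,6,8,9}:6  {6,7,8,9}:4
  |U|=5: {1,6,7,8,9}:5  {4,5,6,8,9}:10  {5,6,7,8,9}:10
  |U|=6: {1,5,6,7,8,9}:15  {4,5,6,7,8,9}:20
  |U|=7: {1,4,5,6,7,8,9}:35  {3,4,5,6,7,8,9}:20
  |U|=8: {1,3,4,5,6,7,8,9}:55  {2,3,4,5,6,7,8,9}:20
  start at 0(b): 75
  start at 1(x): 20
sum over floor = 95

95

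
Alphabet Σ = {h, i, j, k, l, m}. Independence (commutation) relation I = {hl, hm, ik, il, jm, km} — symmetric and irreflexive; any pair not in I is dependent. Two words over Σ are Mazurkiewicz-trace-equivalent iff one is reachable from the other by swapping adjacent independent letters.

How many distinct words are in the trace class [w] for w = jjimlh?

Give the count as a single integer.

3

0(j) covers ∅
1(j) covers 0:j
2(i) covers 1:j
3(m) covers 2:i
4(l) covers 3:m
5(h) covers 2:i
floor of heap: 0:j
completions by unplaced set U, small U first (add the entries for U minus each lowest piece of U):
  |U|=1: {4}:1  {5}:1
  |U|=2: {3,4}:1  {4,5}:2
  |U|=3: {3,4,5}:3
  |U|=4: {2,3,4,5}:3
  start at 0(j): 3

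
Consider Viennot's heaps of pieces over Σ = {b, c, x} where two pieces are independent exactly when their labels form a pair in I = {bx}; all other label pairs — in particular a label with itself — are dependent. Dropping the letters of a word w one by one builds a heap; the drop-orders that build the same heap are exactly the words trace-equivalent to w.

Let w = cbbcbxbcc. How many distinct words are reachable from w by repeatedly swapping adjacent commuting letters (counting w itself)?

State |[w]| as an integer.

3

#0=c has no predecessor
#1=b depends on [0:c]
#2=b depends on [1:b]
#3=c depends on [2:b]
#4=b depends on [3:c]
#5=x depends on [3:c]
#6=b depends on [4:b]
#7=c depends on [5:x, 6:b]
#8=c depends on [7:c]
sources: [0:c]
N(rest) = Σ N(rest − s) over sources s of rest; N(one piece) = 1:
  size 1 → [8]=1
  size 2 → [7,8]=1
  size 3 → [5,7,8]=1  [6,7,8]=1
  size 4 → [4,6,7,8]=1  [5,6,7,8]=2
  size 5 → [4,5,6,7,8]=3
  size 6 → [3,4,5,6,7,8]=3
  size 7 → [2,3,4,5,6,7,8]=3
  first=0(c) contributes 3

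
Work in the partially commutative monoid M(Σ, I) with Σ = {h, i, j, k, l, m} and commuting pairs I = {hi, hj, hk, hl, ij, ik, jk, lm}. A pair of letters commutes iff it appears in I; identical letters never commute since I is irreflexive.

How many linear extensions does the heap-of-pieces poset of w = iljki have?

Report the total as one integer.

6

piece 0:i — minimal
piece 1:l rests on {0:i}
piece 2:j rests on {1:l}
piece 3:k rests on {1:l}
piece 4:i rests on {1:l}
minimal pieces: {0:i}
ways to finish when only these pieces remain (= sum over removing one remaining piece with nothing left below it):
  1 left: {2}→1  {3}→1  {4}→1
  2 left: {2,3}→2  {2,4}→2  {3,4}→2
  3 left: {2,3,4}→6
  placing 0:i first → 6 extensions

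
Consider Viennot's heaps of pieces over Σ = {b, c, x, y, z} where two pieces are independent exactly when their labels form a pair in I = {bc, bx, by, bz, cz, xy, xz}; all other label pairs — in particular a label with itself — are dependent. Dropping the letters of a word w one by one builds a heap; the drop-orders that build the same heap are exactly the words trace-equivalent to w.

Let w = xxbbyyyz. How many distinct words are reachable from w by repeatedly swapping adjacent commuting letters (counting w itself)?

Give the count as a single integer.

420

0(x) covers ∅
1(x) covers 0:x
2(b) covers ∅
3(b) covers 2:b
4(y) covers ∅
5(y) covers 4:y
6(y) covers 5:y
7(z) covers 6:y
floor of heap: 0:x, 2:b, 4:y
completions by unplaced set U, small U first (add the entries for U minus each lowest piece of U):
  |U|=1: {1}:1  {3}:1  {7}:1
  |U|=2: {0,1}:1  {1,3}:2  {1,7}:2  {2,3}:1  {3,7}:2  {6,7}:1
  |U|=3: {0,1,3}:3  {0,1,7}:3  {1,2,3}:3  {1,3,7}:6  {1,6,7}:3  {2,3,7}:3  {3,6,7}:3  {5,6,7}:1
  |U|=4: {0,1,2,3}:6  {0,1,3,7}:12  {0,1,6,7}:6  {1,2,3,7}:12  {1,3,6,7}:12  {1,5,6,7}:4  {2,3,6,7}:6  {3,5,6,7}:4  {4,5,6,7}:1
  |U|=5: {0,1,2,3,7}:30  {0,1,3,6,7}:30  {0,1,5,6,7}:10  {1,2,3,6,7}:30  {1,3,5,6,7}:20  {1,4,5,6,7}:5  {2,3,5,6,7}:10  {3,4,5,6,7}:5
  |U|=6: {0,1,2,3,6,7}:90  {0,1,3,5,6,7}:60  {0,1,4,5,6,7}:15  {1,2,3,5,6,7}:60  {1,3,4,5,6,7}:30  {2,3,4,5,6,7}:15
  start at 0(x): 105
  start at 2(b): 105
  start at 4(y): 210
sum over floor = 420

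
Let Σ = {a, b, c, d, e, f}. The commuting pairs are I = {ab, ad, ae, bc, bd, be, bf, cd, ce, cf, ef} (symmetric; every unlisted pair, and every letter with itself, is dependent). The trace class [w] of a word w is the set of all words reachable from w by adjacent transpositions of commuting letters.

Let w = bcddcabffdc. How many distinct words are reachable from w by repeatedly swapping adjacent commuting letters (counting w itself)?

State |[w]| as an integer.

2475

0(b) covers ∅
1(c) covers ∅
2(d) covers ∅
3(d) covers 2:d
4(c) covers 1:c
5(a) covers 4:c
6(b) covers 0:b
7(f) covers 3:d, 5:a
8(f) covers 7:f
9(d) covers 8:f
10(c) covers 5:a
floor of heap: 0:b, 1:c, 2:d
completions by unplaced set U, small U first (add the entries for U minus each lowest piece of U):
  |U|=1: {6}:1  {9}:1  {10}:1
  |U|=2: {0,6}:1  {6,9}:2  {6,10}:2  {8,9}:1  {9,10}:2
  |U|=3: {0,6,9}:3  {0,6,10}:3  {6,8,9}:3  {6,9,10}:6  {7,8,9}:1  {8,9,10}:3
  |U|=4: {0,6,8,9}:6  {0,6,9,10}:12  {3,7,8,9}:1  {6,7,8,9}:4  {6,8,9,10}:12  {7,8,9,10}:4
  |U|=5: {0,6,7,8,9}:10  {0,6,8,9,10}:30  {2,3,7,8,9}:1  {3,6,7,8,9}:5  {3,7,8,9,10}:5  {5,7,8,9,10}:4  {6,7,8,9,10}:20
  |U|=6: {0,3,6,7,8,9}:15  {0,6,7,8,9,10}:60  {2,3,6,7,8,9}:6  {2,3,7,8,9,10}:6  {3,5,7,8,9,10}:9  {3,6,7,8,9,10}:30  {4,5,7,8,9,10}:4  {5,6,7,8,9,10}:24
  |U|=7: {0,2,3,6,7,8,9}:21  {0,3,6,7,8,9,10}:105  {0,5,6,7,8,9,10}:84  {1,4,5,7,8,9,10}:4  {2,3,5,7,8,9,10}:15  {2,3,6,7,8,9,10}:42  {3,4,5,7,8,9,10}:13  {3,5,6,7,8,9,10}:63  {4,5,6,7,8,9,10}:28
  |U|=8: {0,2,3,6,7,8,9,10}:168  {0,3,5,6,7,8,9,10}:252  {0,4,5,6,7,8,9,10}:112  {1,3,4,5,7,8,9,10}:17  {1,4,5,6,7,8,9,10}:32  {2,3,4,5,7,8,9,10}:28  {2,3,5,6,7,8,9,10}:120  {3,4,5,6,7,8,9,10}:104
  |U|=9: {0,1,4,5,6,7,8,9,10}:144  {0,2,3,5,6,7,8,9,10}:540  {0,3,4,5,6,7,8,9,10}:468  {1,2,3,4,5,7,8,9,10}:45  {1,3,4,5,6,7,8,9,10}:153  {2,3,4,5,6,7,8,9,10}:252
  start at 0(b): 450
  start at 1(c): 1260
  start at 2(d): 765
sum over floor = 2475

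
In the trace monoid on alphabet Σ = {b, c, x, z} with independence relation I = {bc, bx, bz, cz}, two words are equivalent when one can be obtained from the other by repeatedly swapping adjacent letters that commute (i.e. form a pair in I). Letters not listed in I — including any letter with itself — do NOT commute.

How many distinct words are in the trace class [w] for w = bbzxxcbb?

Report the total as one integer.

70

#0=b has no predecessor
#1=b depends on [0:b]
#2=z has no predecessor
#3=x depends on [2:z]
#4=x depends on [3:x]
#5=c depends on [4:x]
#6=b depends on [1:b]
#7=b depends on [6:b]
sources: [0:b, 2:z]
N(rest) = Σ N(rest − s) over sources s of rest; N(one piece) = 1:
  size 1 → [5]=1  [7]=1
  size 2 → [4,5]=1  [5,7]=2  [6,7]=1
  size 3 → [1,6,7]=1  [3,4,5]=1  [4,5,7]=3  [5,6,7]=3
  size 4 → [0,1,6,7]=1  [1,5,6,7]=4  [2,3,4,5]=1  [3,4,5,7]=4  [4,5,6,7]=6
  size 5 → [0,1,5,6,7]=5  [1,4,5,6,7]=10  [2,3,4,5,7]=5  [3,4,5,6,7]=10
  size 6 → [0,1,4,5,6,7]=15  [1,3,4,5,6,7]=20  [2,3,4,5,6,7]=15
  first=0(b) contributes 35
  first=2(z) contributes 35
|[w]| = 70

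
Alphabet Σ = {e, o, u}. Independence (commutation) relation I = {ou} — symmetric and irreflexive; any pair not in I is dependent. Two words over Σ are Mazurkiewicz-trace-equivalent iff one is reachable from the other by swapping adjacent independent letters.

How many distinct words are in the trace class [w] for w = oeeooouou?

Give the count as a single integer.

#0=o has no predecessor
#1=e depends on [0:o]
#2=e depends on [1:e]
#3=o depends on [2:e]
#4=o depends on [3:o]
#5=o depends on [4:o]
#6=u depends on [2:e]
#7=o depends on [5:o]
#8=u depends on [6:u]
sources: [0:o]
N(rest) = Σ N(rest − s) over sources s of rest; N(one piece) = 1:
  size 1 → [7]=1  [8]=1
  size 2 → [5,7]=1  [6,8]=1  [7,8]=2
  size 3 → [4,5,7]=1  [5,7,8]=3  [6,7,8]=3
  size 4 → [3,4,5,7]=1  [4,5,7,8]=4  [5,6,7,8]=6
  size 5 → [3,4,5,7,8]=5  [4,5,6,7,8]=10
  size 6 → [3,4,5,6,7,8]=15
  size 7 → [2,3,4,5,6,7,8]=15
  first=0(o) contributes 15

15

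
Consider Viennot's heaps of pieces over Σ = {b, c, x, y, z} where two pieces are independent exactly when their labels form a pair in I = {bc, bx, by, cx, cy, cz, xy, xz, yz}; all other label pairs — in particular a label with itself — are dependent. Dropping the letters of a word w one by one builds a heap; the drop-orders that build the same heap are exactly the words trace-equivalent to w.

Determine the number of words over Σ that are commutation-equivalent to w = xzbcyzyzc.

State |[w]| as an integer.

3780

drop 0:x onto floor
drop 1:z onto floor
drop 2:b onto {1:z}
drop 3:c onto floor
drop 4:y onto floor
drop 5:z onto {2:b}
drop 6:y onto {4:y}
drop 7:z onto {5:z}
drop 8:c onto {3:c}
ground layer = {0:x, 1:z, 3:c, 4:y}
drop-orders for the pieces not yet dropped (sum over which currently-grounded one goes next):
  1 to go: {0} 1  {6} 1  {7} 1  {8} 1
  2 to go: {0,6} 2  {0,7} 2  {0,8} 2  {3,8} 1  {4,6} 1  {5,7} 1  {6,7} 2  {6,8} 2  {7,8} 2
  3 to go: {0,3,8} 3  {0,4,6} 3  {0,5,7} 3  {0,6,7} 6  {0,6,8} 6  {0,7,8} 6  {2,5,7} 1  {3,6,8} 3  {3,7,8} 3  {4,6,7} 3  {4,6,8} 3  {5,6,7} 3  {5,7,8} 3  {6,7,8} 6
  4 to go: {0,2,5,7} 4  {0,3,6,8} 12  {0,3,7,8} 12  {0,4,6,7} 12  {0,4,6,8} 12  {0,5,6,7} 12  {0,5,7,8} 12  {0,6,7,8} 24  {1,2,5,7} 1  {2,5,6,7} 4  {2,5,7,8} 4  {3,4,6,8} 6  {3,5,7,8} 6  {3,6,7,8} 12  {4,5,6,7} 6  {4,6,7,8} 12  {5,6,7,8} 12
  5 to go: {0,1,2,5,7} 5  {0,2,5,6,7} 20  {0,2,5,7,8} 20  {0,3,4,6,8} 30  {0,3,5,7,8} 30  {0,3,6,7,8} 60  {0,4,5,6,7} 30  {0,4,6,7,8} 60  {0,5,6,7,8} 60  {1,2,5,6,7} 5  {1,2,5,7,8} 5  {2,3,5,7,8} 10  {2,4,5,6,7} 10  {2,5,6,7,8} 20  {3,4,6,7,8} 30  {3,5,6,7,8} 30  {4,5,6,7,8} 30
  6 to go: {0,1,2,5,6,7} 30  {0,1,2,5,7,8} 30  {0,2,3,5,7,8} 60  {0,2,4,5,6,7} 60  {0,2,5,6,7,8} 120  {0,3,4,6,7,8} 180  {0,3,5,6,7,8} 180  {0,4,5,6,7,8} 180  {1,2,3,5,7,8} 15  {1,2,4,5,6,7} 15  {1,2,5,6,7,8} 30  {2,3,5,6,7,8} 60  {2,4,5,6,7,8} 60  {3,4,5,6,7,8} 90
  7 to go: {0,1,2,3,5,7,8} 105  {0,1,2,4,5,6,7} 105  {0,1,2,5,6,7,8} 210  {0,2,3,5,6,7,8} 420  {0,2,4,5,6,7,8} 420  {0,3,4,5,6,7,8} 630  {1,2,3,5,6,7,8} 105  {1,2,4,5,6,7,8} 105  {2,3,4,5,6,7,8} 210
  if 0:x drops first: 420 orders
  if 1:z drops first: 1680 orders
  if 3:c drops first: 840 orders
  if 4:y drops first: 840 orders
heap linearizations: 3780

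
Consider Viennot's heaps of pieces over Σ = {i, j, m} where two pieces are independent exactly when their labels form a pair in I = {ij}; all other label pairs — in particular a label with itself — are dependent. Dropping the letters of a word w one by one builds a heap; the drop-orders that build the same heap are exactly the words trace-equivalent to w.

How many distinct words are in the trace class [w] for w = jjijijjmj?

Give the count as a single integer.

21

piece 0:j — minimal
piece 1:j rests on {0:j}
piece 2:i — minimal
piece 3:j rests on {1:j}
piece 4:i rests on {2:i}
piece 5:j rests on {3:j}
piece 6:j rests on {5:j}
piece 7:m rests on {4:i, 6:j}
piece 8:j rests on {7:m}
minimal pieces: {0:j, 2:i}
ways to finish when only these pieces remain (= sum over removing one remaining piece with nothing left below it):
  1 left: {8}→1
  2 left: {7,8}→1
  3 left: {4,7,8}→1  {6,7,8}→1
  4 left: {2,4,7,8}→1  {4,6,7,8}→2  {5,6,7,8}→1
  5 left: {2,4,6,7,8}→3  {3,5,6,7,8}→1  {4,5,6,7,8}→3
  6 left: {1,3,5,6,7,8}→1  {2,4,5,6,7,8}→6  {3,4,5,6,7,8}→4
  7 left: {0,1,3,5,6,7,8}→1  {1,3,4,5,6,7,8}→5  {2,3,4,5,6,7,8}→10
  placing 0:j first → 15 extensions
  placing 2:i first → 6 extensions
total linear extensions = 21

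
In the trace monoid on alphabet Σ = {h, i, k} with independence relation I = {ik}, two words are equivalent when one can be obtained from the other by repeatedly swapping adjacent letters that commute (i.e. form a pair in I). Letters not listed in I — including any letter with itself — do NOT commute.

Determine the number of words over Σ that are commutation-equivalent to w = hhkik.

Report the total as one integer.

0(h) covers ∅
1(h) covers 0:h
2(k) covers 1:h
3(i) covers 1:h
4(k) covers 2:k
floor of heap: 0:h
completions by unplaced set U, small U first (add the entries for U minus each lowest piece of U):
  |U|=1: {3}:1  {4}:1
  |U|=2: {2,4}:1  {3,4}:2
  |U|=3: {2,3,4}:3
  start at 0(h): 3

3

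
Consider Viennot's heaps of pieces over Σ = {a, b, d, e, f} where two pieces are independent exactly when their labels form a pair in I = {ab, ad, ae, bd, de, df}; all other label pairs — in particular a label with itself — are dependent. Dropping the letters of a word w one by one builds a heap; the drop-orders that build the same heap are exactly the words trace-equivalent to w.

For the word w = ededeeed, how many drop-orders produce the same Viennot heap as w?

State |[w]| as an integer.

#0=e has no predecessor
#1=d has no predecessor
#2=e depends on [0:e]
#3=d depends on [1:d]
#4=e depends on [2:e]
#5=e depends on [4:e]
#6=e depends on [5:e]
#7=d depends on [3:d]
sources: [0:e, 1:d]
N(rest) = Σ N(rest − s) over sources s of rest; N(one piece) = 1:
  size 1 → [6]=1  [7]=1
  size 2 → [3,7]=1  [5,6]=1  [6,7]=2
  size 3 → [1,3,7]=1  [3,6,7]=3  [4,5,6]=1  [5,6,7]=3
  size 4 → [1,3,6,7]=4  [2,4,5,6]=1  [3,5,6,7]=6  [4,5,6,7]=4
  size 5 → [0,2,4,5,6]=1  [1,3,5,6,7]=10  [2,4,5,6,7]=5  [3,4,5,6,7]=10
  size 6 → [0,2,4,5,6,7]=6  [1,3,4,5,6,7]=20  [2,3,4,5,6,7]=15
  first=0(e) contributes 35
  first=1(d) contributes 21
|[w]| = 56

56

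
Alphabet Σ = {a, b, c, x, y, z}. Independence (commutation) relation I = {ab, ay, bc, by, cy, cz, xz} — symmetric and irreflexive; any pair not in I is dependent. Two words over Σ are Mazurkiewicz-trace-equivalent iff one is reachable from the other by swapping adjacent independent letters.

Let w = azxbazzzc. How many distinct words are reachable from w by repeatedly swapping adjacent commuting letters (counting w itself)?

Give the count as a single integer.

18

#0=a has no predecessor
#1=z depends on [0:a]
#2=x depends on [0:a]
#3=b depends on [1:z, 2:x]
#4=a depends on [1:z, 2:x]
#5=z depends on [3:b, 4:a]
#6=z depends on [5:z]
#7=z depends on [6:z]
#8=c depends on [4:a]
sources: [0:a]
N(rest) = Σ N(rest − s) over sources s of rest; N(one piece) = 1:
  size 1 → [7]=1  [8]=1
  size 2 → [6,7]=1  [7,8]=2
  size 3 → [5,6,7]=1  [6,7,8]=3
  size 4 → [3,5,6,7]=1  [5,6,7,8]=4
  size 5 → [3,5,6,7,8]=5  [4,5,6,7,8]=4
  size 6 → [3,4,5,6,7,8]=9
  size 7 → [1,3,4,5,6,7,8]=9  [2,3,4,5,6,7,8]=9
  first=0(a) contributes 18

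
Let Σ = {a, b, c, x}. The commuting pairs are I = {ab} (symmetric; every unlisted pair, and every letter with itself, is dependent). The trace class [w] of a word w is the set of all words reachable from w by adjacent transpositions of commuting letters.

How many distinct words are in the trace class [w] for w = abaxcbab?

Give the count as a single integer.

9

drop 0:a onto floor
drop 1:b onto floor
drop 2:a onto {0:a}
drop 3:x onto {1:b, 2:a}
drop 4:c onto {3:x}
drop 5:b onto {4:c}
drop 6:a onto {4:c}
drop 7:b onto {5:b}
ground layer = {0:a, 1:b}
drop-orders for the pieces not yet dropped (sum over which currently-grounded one goes next):
  1 to go: {6} 1  {7} 1
  2 to go: {5,7} 1  {6,7} 2
  3 to go: {5,6,7} 3
  4 to go: {4,5,6,7} 3
  5 to go: {3,4,5,6,7} 3
  6 to go: {1,3,4,5,6,7} 3  {2,3,4,5,6,7} 3
  if 0:a drops first: 6 orders
  if 1:b drops first: 3 orders
heap linearizations: 9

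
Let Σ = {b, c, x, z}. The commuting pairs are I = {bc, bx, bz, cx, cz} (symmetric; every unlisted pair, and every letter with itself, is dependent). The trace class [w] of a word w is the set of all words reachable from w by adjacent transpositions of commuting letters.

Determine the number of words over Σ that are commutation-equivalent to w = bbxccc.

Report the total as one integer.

60

drop 0:b onto floor
drop 1:b onto {0:b}
drop 2:x onto floor
drop 3:c onto floor
drop 4:c onto {3:c}
drop 5:c onto {4:c}
ground layer = {0:b, 2:x, 3:c}
drop-orders for the pieces not yet dropped (sum over which currently-grounded one goes next):
  1 to go: {1} 1  {2} 1  {5} 1
  2 to go: {0,1} 1  {1,2} 2  {1,5} 2  {2,5} 2  {4,5} 1
  3 to go: {0,1,2} 3  {0,1,5} 3  {1,2,5} 6  {1,4,5} 3  {2,4,5} 3  {3,4,5} 1
  4 to go: {0,1,2,5} 12  {0,1,4,5} 6  {1,2,4,5} 12  {1,3,4,5} 4  {2,3,4,5} 4
  if 0:b drops first: 20 orders
  if 2:x drops first: 10 orders
  if 3:c drops first: 30 orders
heap linearizations: 60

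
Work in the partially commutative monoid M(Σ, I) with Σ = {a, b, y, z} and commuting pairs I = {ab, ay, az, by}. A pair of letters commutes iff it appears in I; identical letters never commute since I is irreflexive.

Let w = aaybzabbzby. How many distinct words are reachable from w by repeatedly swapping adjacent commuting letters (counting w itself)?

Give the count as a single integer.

660

drop 0:a onto floor
drop 1:a onto {0:a}
drop 2:y onto floor
drop 3:b onto floor
drop 4:z onto {2:y, 3:b}
drop 5:a onto {1:a}
drop 6:b onto {4:z}
drop 7:b onto {6:b}
drop 8:z onto {7:b}
drop 9:b onto {8:z}
drop 10:y onto {8:z}
ground layer = {0:a, 2:y, 3:b}
drop-orders for the pieces not yet dropped (sum over which currently-grounded one goes next):
  1 to go: {5} 1  {9} 1  {10} 1
  2 to go: {1,5} 1  {5,9} 2  {5,10} 2  {9,10} 2
  3 to go: {0,1,5} 1  {1,5,9} 3  {1,5,10} 3  {5,9,10} 6  {8,9,10} 2
  4 to go: {0,1,5,9} 4  {0,1,5,10} 4  {1,5,9,10} 12  {5,8,9,10} 8  {7,8,9,10} 2
  5 to go: {0,1,5,9,10} 20  {1,5,8,9,10} 20  {5,7,8,9,10} 10  {6,7,8,9,10} 2
  6 to go: {0,1,5,8,9,10} 40  {1,5,7,8,9,10} 30  {4,6,7,8,9,10} 2  {5,6,7,8,9,10} 12
  7 to go: {0,1,5,7,8,9,10} 70  {1,5,6,7,8,9,10} 42  {2,4,6,7,8,9,10} 2  {3,4,6,7,8,9,10} 2  {4,5,6,7,8,9,10} 14
  8 to go: {0,1,5,6,7,8,9,10} 112  {1,4,5,6,7,8,9,10} 56  {2,3,4,6,7,8,9,10} 4  {2,4,5,6,7,8,9,10} 16  {3,4,5,6,7,8,9,10} 16
  9 to go: {0,1,4,5,6,7,8,9,10} 168  {1,2,4,5,6,7,8,9,10} 72  {1,3,4,5,6,7,8,9,10} 72  {2,3,4,5,6,7,8,9,10} 36
  if 0:a drops first: 180 orders
  if 2:y drops first: 240 orders
  if 3:b drops first: 240 orders
heap linearizations: 660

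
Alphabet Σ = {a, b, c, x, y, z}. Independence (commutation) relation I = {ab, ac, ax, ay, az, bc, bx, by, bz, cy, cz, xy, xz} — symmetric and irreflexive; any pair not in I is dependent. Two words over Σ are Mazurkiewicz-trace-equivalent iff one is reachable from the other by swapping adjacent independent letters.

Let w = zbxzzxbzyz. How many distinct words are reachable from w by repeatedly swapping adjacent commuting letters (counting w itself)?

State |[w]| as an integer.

1260

0(z) covers ∅
1(b) covers ∅
2(x) covers ∅
3(z) covers 0:z
4(z) covers 3:z
5(x) covers 2:x
6(b) covers 1:b
7(z) covers 4:z
8(y) covers 7:z
9(z) covers 8:y
floor of heap: 0:z, 1:b, 2:x
completions by unplaced set U, small U first (add the entries for U minus each lowest piece of U):
  |U|=1: {5}:1  {6}:1  {9}:1
  |U|=2: {1,6}:1  {2,5}:1  {5,6}:2  {5,9}:2  {6,9}:2  {8,9}:1
  |U|=3: {1,5,6}:3  {1,6,9}:3  {2,5,6}:3  {2,5,9}:3  {5,6,9}:6  {5,8,9}:3  {6,8,9}:3  {7,8,9}:1
  |U|=4: {1,2,5,6}:6  {1,5,6,9}:12  {1,6,8,9}:6  {2,5,6,9}:12  {2,5,8,9}:6  {4,7,8,9}:1  {5,6,8,9}:12  {5,7,8,9}:4  {6,7,8,9}:4
  |U|=5: {1,2,5,6,9}:30  {1,5,6,8,9}:30  {1,6,7,8,9}:10  {2,5,6,8,9}:30  {2,5,7,8,9}:10  {3,4,7,8,9}:1  {4,5,7,8,9}:5  {4,6,7,8,9}:5  {5,6,7,8,9}:20
  |U|=6: {0,3,4,7,8,9}:1  {1,2,5,6,8,9}:90  {1,4,6,7,8,9}:15  {1,5,6,7,8,9}:60  {2,4,5,7,8,9}:15  {2,5,6,7,8,9}:60  {3,4,5,7,8,9}:6  {3,4,6,7,8,9}:6  {4,5,6,7,8,9}:30
  |U|=7: {0,3,4,5,7,8,9}:7  {0,3,4,6,7,8,9}:7  {1,2,5,6,7,8,9}:210  {1,3,4,6,7,8,9}:21  {1,4,5,6,7,8,9}:105  {2,3,4,5,7,8,9}:21  {2,4,5,6,7,8,9}:105  {3,4,5,6,7,8,9}:42
  |U|=8: {0,1,3,4,6,7,8,9}:28  {0,2,3,4,5,7,8,9}:28  {0,3,4,5,6,7,8,9}:56  {1,2,4,5,6,7,8,9}:420  {1,3,4,5,6,7,8,9}:168  {2,3,4,5,6,7,8,9}:168
  start at 0(z): 756
  start at 1(b): 252
  start at 2(x): 252
sum over floor = 1260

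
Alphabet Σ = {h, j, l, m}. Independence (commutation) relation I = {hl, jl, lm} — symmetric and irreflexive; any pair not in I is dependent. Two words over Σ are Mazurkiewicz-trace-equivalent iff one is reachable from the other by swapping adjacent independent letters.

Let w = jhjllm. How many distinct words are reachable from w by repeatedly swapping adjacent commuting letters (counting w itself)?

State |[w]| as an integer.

15

drop 0:j onto floor
drop 1:h onto {0:j}
drop 2:j onto {1:h}
drop 3:l onto floor
drop 4:l onto {3:l}
drop 5:m onto {2:j}
ground layer = {0:j, 3:l}
drop-orders for the pieces not yet dropped (sum over which currently-grounded one goes next):
  1 to go: {4} 1  {5} 1
  2 to go: {2,5} 1  {3,4} 1  {4,5} 2
  3 to go: {1,2,5} 1  {2,4,5} 3  {3,4,5} 3
  4 to go: {0,1,2,5} 1  {1,2,4,5} 4  {2,3,4,5} 6
  if 0:j drops first: 10 orders
  if 3:l drops first: 5 orders
heap linearizations: 15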